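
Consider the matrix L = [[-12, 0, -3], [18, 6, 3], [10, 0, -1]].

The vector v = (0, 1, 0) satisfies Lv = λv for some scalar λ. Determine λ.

Compute Lv: L·(0, 1, 0) = (0, 6, 0).
Since Lv = λv, compare component 2: 6 = λ·1, so λ = 6.

6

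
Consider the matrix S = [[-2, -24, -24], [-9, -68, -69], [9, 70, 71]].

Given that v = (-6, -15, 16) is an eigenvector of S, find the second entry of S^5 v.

First find the eigenvalue: Sv = (-12, -30, 32) = 2·(-6, -15, 16), so λ = 2.
Then S^5 v = λ^5·v = 2^5·(-6, -15, 16) = 32·(-6, -15, 16) = (-192, -480, 512).

-480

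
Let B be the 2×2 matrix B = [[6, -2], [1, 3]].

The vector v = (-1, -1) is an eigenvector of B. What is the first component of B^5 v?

-1024

First find the eigenvalue: Bv = (-4, -4) = 4·(-1, -1), so λ = 4.
Then B^5 v = λ^5·v = 4^5·(-1, -1) = 1024·(-1, -1) = (-1024, -1024).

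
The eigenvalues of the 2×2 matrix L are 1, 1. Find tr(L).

trace(L) is the sum of the eigenvalues: (1) + (1) = 2.

2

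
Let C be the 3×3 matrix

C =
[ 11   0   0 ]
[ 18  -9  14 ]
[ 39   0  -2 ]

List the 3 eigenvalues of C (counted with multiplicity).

The characteristic polynomial is p(t) = det(tI - C).
Expanding along the first row, p(t) = t^3 - 103t - 198.
Since p(-9) = 0, t = -9 is a root.
Dividing by (t + 9) leaves t^2 - 9t - 22.
The quadratic factors as (t + 2)·(t - 11).
Eigenvalues: -9, -2, 11.

-9, -2, 11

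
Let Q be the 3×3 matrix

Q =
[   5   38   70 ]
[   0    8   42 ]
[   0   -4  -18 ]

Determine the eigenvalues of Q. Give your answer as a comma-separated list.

-6, -4, 5

The characteristic polynomial is p(s) = det(sI - Q).
Cofactor expansion gives p(s) = s^3 + 5s^2 - 26s - 120.
Since p(-6) = 0, s = -6 is a root.
Factor out (s + 6): p(s) = (s + 6)·(s^2 - s - 20).
The quadratic factors as (s + 4)·(s - 5).
Eigenvalues: -6, -4, 5.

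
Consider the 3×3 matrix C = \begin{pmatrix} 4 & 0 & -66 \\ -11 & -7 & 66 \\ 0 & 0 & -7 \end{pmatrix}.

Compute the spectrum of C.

-7, -7, 4

Compute the characteristic polynomial p(lambda) = det(lambda·I - C).
Expanding along the first row, p(lambda) = lambda^3 + 10·lambda^2 - 7·lambda - 196.
Since p(4) = 0, lambda = 4 is a root.
Dividing by (lambda - 4) leaves lambda^2 + 14·lambda + 49.
The quadratic factor is (lambda + 7)^2.
Eigenvalues: -7, -7, 4.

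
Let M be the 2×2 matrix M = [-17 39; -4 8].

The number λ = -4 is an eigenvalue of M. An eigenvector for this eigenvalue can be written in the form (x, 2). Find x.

We need (M + 4I)v = 0.
M + 4I = [[-13, 39], [-4, 12]].
Row 1: (-13)·x + (39)·2 = 0
Row 2: (-4)·x + (12)·2 = 0
Solving gives x = 6.
Check: M·(6, 2) = (-24, -8) = -4·(6, 2).

6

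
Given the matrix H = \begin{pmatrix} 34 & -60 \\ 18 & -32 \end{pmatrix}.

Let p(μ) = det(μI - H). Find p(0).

-8

p(0) = det(0·I − H) = det(−H) = (−1)^2·det(H).
det(H) = -8, so p(0) = -8.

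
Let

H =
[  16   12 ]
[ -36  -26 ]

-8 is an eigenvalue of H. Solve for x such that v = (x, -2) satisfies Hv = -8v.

We need (H + 8I)v = 0.
H + 8I = [[24, 12], [-36, -18]].
Row 1: (24)·x + (12)·-2 = 0
Row 2: (-36)·x + (-18)·-2 = 0
Solving gives x = 1.
Check: H·(1, -2) = (-8, 16) = -8·(1, -2).

1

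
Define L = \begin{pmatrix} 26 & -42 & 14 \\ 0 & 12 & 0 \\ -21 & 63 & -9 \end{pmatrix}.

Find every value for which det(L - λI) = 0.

5, 12, 12

The characteristic polynomial is p(s) = det(sI - L).
Expanding along the first row, p(s) = s^3 - 29s^2 + 264s - 720.
Rational-root test: s = 5 gives p(5) = 0.
Dividing by (s - 5) leaves s^2 - 24s + 144.
The quadratic factor is (s - 12)^2.
Eigenvalues: 5, 12, 12.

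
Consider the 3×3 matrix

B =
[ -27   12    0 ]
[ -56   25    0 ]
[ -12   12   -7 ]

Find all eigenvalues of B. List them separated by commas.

The characteristic polynomial is p(s) = det(sI - B).
Expanding the 3×3 determinant: p(s) = s^3 + 9s^2 + 11s - 21.
Try s = -3: p(-3) = 0, so -3 is a root.
Dividing by (s + 3) leaves s^2 + 6s - 7.
The quadratic factors as (s + 7)·(s - 1).
Eigenvalues: -7, -3, 1.

-7, -3, 1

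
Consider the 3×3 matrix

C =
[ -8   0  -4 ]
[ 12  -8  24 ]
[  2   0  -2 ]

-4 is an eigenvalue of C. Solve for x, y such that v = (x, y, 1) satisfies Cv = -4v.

-1, 3

We need (C + 4I)v = 0.
C + 4I = [[-4, 0, -4], [12, -4, 24], [2, 0, 2]].
Row 1: (-4)·x + (0)·y + (-4)·1 = 0
Row 2: (12)·x + (-4)·y + (24)·1 = 0
Row 3: (2)·x + (0)·y + (2)·1 = 0
Solving gives x = -1, y = 3.
Check: C·(-1, 3, 1) = (4, -12, -4) = -4·(-1, 3, 1).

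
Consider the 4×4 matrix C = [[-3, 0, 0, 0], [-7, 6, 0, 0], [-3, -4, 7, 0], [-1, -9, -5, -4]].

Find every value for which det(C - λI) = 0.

C is lower triangular, so its eigenvalues are the diagonal entries.
Diagonal: -3, 6, 7, -4.

-4, -3, 6, 7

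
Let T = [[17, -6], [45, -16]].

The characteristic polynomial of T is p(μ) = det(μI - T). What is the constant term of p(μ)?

-2

p(μ) = μ^2 - μ - 2.
The constant term is -2.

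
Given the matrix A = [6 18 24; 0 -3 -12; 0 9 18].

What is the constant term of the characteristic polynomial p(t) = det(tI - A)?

-324

p(0) = det(0·I − A) = det(−A) = (−1)^3·det(A).
det(A) = 324, so p(0) = -324.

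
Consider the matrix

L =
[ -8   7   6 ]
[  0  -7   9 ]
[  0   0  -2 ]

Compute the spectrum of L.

-8, -7, -2

L is upper triangular, so its eigenvalues are the diagonal entries.
Diagonal: -8, -7, -2.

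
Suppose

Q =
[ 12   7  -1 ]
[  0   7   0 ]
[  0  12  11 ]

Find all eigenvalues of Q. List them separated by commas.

7, 11, 12

Set up det(lambda·I - Q) = 0.
Cofactor expansion gives p(lambda) = lambda^3 - 30·lambda^2 + 293·lambda - 924.
Rational-root test: lambda = 12 gives p(12) = 0.
Factor out (lambda - 12): p(lambda) = (lambda - 12)·(lambda^2 - 18·lambda + 77).
The quadratic factors as (lambda - 7)·(lambda - 11).
Eigenvalues: 7, 11, 12.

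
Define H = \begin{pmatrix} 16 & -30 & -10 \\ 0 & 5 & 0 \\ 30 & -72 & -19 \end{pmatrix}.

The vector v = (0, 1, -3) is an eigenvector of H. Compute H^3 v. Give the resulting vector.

First find the eigenvalue: Hv = (0, 5, -15) = 5·(0, 1, -3), so λ = 5.
Then H^3 v = λ^3·v = 5^3·(0, 1, -3) = 125·(0, 1, -3) = (0, 125, -375).

(0, 125, -375)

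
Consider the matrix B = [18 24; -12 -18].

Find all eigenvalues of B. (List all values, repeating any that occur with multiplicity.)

-6, 6

det(B - lambda·I) = (18 - lambda)(-18 - lambda) - (24)·(-12) = lambda^2 - 36.
This factors as (lambda + 6)·(lambda - 6) = 0.
Eigenvalues: -6, 6.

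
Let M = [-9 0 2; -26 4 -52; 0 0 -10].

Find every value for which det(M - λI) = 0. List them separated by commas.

-10, -9, 4

Set up det(rI - M) = 0.
Expanding along the first row, p(r) = r^3 + 15r^2 + 14r - 360.
Try r = 4: p(4) = 0, so 4 is a root.
Dividing by (r - 4) leaves r^2 + 19r + 90.
The quadratic factors as (r + 10)·(r + 9).
Eigenvalues: -10, -9, 4.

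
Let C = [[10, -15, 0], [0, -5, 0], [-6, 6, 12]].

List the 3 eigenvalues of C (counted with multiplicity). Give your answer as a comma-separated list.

Compute the characteristic polynomial p(lambda) = det(lambda·I - C).
Cofactor expansion gives p(lambda) = lambda^3 - 17·lambda^2 + 10·lambda + 600.
Rational-root test: lambda = 10 gives p(10) = 0.
Factor out (lambda - 10): p(lambda) = (lambda - 10)·(lambda^2 - 7·lambda - 60).
The quadratic factors as (lambda + 5)·(lambda - 12).
Eigenvalues: -5, 10, 12.

-5, 10, 12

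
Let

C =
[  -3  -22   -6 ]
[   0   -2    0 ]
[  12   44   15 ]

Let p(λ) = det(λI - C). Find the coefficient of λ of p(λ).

3

p(λ) = λ^3 - 10λ^2 + 3λ + 54.
The coefficient of λ is 3.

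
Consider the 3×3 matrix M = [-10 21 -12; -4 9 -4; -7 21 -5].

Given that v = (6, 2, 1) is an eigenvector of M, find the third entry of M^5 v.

-3125

First find the eigenvalue: Mv = (-30, -10, -5) = -5·(6, 2, 1), so λ = -5.
Then M^5 v = λ^5·v = (-5)^5·(6, 2, 1) = -3125·(6, 2, 1) = (-18750, -6250, -3125).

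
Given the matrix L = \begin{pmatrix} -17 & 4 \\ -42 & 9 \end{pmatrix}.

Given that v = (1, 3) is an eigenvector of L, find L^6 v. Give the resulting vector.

First find the eigenvalue: Lv = (-5, -15) = -5·(1, 3), so λ = -5.
Then L^6 v = λ^6·v = (-5)^6·(1, 3) = 15625·(1, 3) = (15625, 46875).

(15625, 46875)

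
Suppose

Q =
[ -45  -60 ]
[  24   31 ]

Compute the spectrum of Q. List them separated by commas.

det(Q - sI) = (-45 - s)(31 - s) - (-60)·(24) = s^2 + 14s + 45.
This factors as (s + 9)·(s + 5) = 0.
Eigenvalues: -9, -5.

-9, -5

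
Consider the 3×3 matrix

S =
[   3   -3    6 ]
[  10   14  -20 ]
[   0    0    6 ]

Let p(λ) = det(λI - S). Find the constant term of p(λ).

-432

p(λ) = λ^3 - 23λ^2 + 174λ - 432.
The constant term is -432.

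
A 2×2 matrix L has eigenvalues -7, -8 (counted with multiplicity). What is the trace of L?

-15

trace(L) is the sum of the eigenvalues: (-7) + (-8) = -15.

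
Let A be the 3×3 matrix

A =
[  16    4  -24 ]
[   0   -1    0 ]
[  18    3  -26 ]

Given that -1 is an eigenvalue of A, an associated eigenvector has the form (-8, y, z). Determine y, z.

-2, -6

We need (A + 1I)v = 0.
A + 1I = [[17, 4, -24], [0, 0, 0], [18, 3, -25]].
Row 1: (17)·-8 + (4)·y + (-24)·z = 0
Row 2: (0)·-8 + (0)·y + (0)·z = 0
Row 3: (18)·-8 + (3)·y + (-25)·z = 0
Solving gives y = -2, z = -6.
Check: A·(-8, -2, -6) = (8, 2, 6) = -1·(-8, -2, -6).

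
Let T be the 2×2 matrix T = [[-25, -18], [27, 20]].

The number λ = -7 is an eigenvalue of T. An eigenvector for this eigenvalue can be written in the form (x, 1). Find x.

-1

We need (T + 7I)v = 0.
T + 7I = [[-18, -18], [27, 27]].
Row 1: (-18)·x + (-18)·1 = 0
Row 2: (27)·x + (27)·1 = 0
Solving gives x = -1.
Check: T·(-1, 1) = (7, -7) = -7·(-1, 1).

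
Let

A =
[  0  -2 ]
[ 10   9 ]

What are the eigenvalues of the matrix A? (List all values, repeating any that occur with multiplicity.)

det(A - sI) = (0 - s)(9 - s) - (-2)·(10) = s^2 - 9s + 20.
This factors as (s - 4)·(s - 5) = 0.
Eigenvalues: 4, 5.

4, 5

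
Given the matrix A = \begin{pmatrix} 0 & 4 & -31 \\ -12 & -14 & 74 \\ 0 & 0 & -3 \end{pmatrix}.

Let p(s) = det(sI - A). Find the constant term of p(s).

144

p(s) = s^3 + 17s^2 + 90s + 144.
The constant term is 144.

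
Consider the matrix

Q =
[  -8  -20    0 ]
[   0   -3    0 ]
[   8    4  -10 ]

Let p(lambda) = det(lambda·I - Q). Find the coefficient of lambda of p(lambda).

134

p(lambda) = lambda^3 + 21·lambda^2 + 134·lambda + 240.
The coefficient of lambda is 134.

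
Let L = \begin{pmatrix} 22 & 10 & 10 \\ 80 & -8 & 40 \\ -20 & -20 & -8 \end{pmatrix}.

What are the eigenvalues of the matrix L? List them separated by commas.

The characteristic polynomial is p(λ) = det(λI - L).
Cofactor expansion gives p(λ) = λ^3 - 6λ^2 - 88λ + 192.
Since p(2) = 0, λ = 2 is a root.
Dividing by (λ - 2) leaves λ^2 - 4λ - 96.
The quadratic factors as (λ + 8)·(λ - 12).
Eigenvalues: -8, 2, 12.

-8, 2, 12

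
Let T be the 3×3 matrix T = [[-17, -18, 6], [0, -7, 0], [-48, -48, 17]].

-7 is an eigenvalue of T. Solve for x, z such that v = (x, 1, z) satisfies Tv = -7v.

3, 8

We need (T + 7I)v = 0.
T + 7I = [[-10, -18, 6], [0, 0, 0], [-48, -48, 24]].
Row 1: (-10)·x + (-18)·1 + (6)·z = 0
Row 2: (0)·x + (0)·1 + (0)·z = 0
Row 3: (-48)·x + (-48)·1 + (24)·z = 0
Solving gives x = 3, z = 8.
Check: T·(3, 1, 8) = (-21, -7, -56) = -7·(3, 1, 8).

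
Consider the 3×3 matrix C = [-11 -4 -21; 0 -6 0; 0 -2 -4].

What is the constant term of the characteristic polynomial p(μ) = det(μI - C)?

p(0) = det(0·I − C) = det(−C) = (−1)^3·det(C).
det(C) = -264, so p(0) = 264.

264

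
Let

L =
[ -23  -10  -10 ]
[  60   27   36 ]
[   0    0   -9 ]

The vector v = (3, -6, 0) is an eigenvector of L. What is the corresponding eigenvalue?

Compute Lv: L·(3, -6, 0) = (-9, 18, 0).
Since Lv = λv, compare component 1: -9 = λ·3, so λ = -3.

-3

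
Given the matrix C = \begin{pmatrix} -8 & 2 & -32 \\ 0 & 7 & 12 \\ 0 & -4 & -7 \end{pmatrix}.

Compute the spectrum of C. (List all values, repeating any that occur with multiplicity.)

The characteristic polynomial is p(λ) = det(λI - C).
Expanding along the first row, p(λ) = λ^3 + 8λ^2 - λ - 8.
Rational-root test: λ = 1 gives p(1) = 0.
Factor out (λ - 1): p(λ) = (λ - 1)·(λ^2 + 9λ + 8).
The quadratic factors as (λ + 8)·(λ + 1).
Eigenvalues: -8, -1, 1.

-8, -1, 1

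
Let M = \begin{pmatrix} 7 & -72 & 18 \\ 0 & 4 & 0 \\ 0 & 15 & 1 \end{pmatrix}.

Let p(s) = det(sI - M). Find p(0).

-28

p(0) = det(0·I − M) = det(−M) = (−1)^3·det(M).
det(M) = 28, so p(0) = -28.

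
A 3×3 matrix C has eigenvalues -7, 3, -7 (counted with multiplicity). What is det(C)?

det(C) is the product of the eigenvalues: (-7) · (3) · (-7) = 147.

147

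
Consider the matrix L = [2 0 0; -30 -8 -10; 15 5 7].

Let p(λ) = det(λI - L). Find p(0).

p(0) = det(0·I − L) = det(−L) = (−1)^3·det(L).
det(L) = -12, so p(0) = 12.

12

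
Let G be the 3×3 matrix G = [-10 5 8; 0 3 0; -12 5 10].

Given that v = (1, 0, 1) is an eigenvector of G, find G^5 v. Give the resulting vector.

First find the eigenvalue: Gv = (-2, 0, -2) = -2·(1, 0, 1), so λ = -2.
Then G^5 v = λ^5·v = (-2)^5·(1, 0, 1) = -32·(1, 0, 1) = (-32, 0, -32).

(-32, 0, -32)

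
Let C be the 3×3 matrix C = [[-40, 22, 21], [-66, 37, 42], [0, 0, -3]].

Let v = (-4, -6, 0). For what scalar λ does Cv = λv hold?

Compute Cv: C·(-4, -6, 0) = (28, 42, 0).
Since Cv = λv, compare component 1: 28 = λ·-4, so λ = -7.

-7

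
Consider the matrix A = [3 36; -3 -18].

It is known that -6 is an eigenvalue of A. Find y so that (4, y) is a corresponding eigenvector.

-1

We need (A + 6I)v = 0.
A + 6I = [[9, 36], [-3, -12]].
Row 1: (9)·4 + (36)·y = 0
Row 2: (-3)·4 + (-12)·y = 0
Solving gives y = -1.
Check: A·(4, -1) = (-24, 6) = -6·(4, -1).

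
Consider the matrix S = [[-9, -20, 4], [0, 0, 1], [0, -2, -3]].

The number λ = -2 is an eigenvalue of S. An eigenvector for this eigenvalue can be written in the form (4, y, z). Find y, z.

We need (S + 2I)v = 0.
S + 2I = [[-7, -20, 4], [0, 2, 1], [0, -2, -1]].
Row 1: (-7)·4 + (-20)·y + (4)·z = 0
Row 2: (0)·4 + (2)·y + (1)·z = 0
Row 3: (0)·4 + (-2)·y + (-1)·z = 0
Solving gives y = -1, z = 2.
Check: S·(4, -1, 2) = (-8, 2, -4) = -2·(4, -1, 2).

-1, 2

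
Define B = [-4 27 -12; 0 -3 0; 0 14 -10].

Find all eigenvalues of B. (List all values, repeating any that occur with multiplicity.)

-10, -4, -3

The characteristic polynomial is p(λ) = det(λI - B).
Cofactor expansion gives p(λ) = λ^3 + 17λ^2 + 82λ + 120.
Rational-root test: λ = -3 gives p(-3) = 0.
Factor out (λ + 3): p(λ) = (λ + 3)·(λ^2 + 14λ + 40).
The quadratic factors as (λ + 10)·(λ + 4).
Eigenvalues: -10, -4, -3.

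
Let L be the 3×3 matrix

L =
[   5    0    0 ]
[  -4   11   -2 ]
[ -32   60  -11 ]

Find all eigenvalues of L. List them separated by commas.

-1, 1, 5

Set up det(tI - L) = 0.
Expanding along the first row, p(t) = t^3 - 5t^2 - t + 5.
Since p(5) = 0, t = 5 is a root.
Factor out (t - 5): p(t) = (t - 5)·(t^2 - 1).
The quadratic factors as (t + 1)·(t - 1).
Eigenvalues: -1, 1, 5.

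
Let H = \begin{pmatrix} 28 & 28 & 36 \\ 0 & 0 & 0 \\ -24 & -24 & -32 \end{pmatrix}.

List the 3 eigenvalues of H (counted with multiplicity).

The characteristic polynomial is p(r) = det(rI - H).
Expanding the 3×3 determinant: p(r) = r^3 + 4r^2 - 32r.
Rational-root test: r = 4 gives p(4) = 0.
Factor out (r - 4): p(r) = (r - 4)·(r^2 + 8r).
The quadratic factors as (r + 8)·r.
Eigenvalues: -8, 0, 4.

-8, 0, 4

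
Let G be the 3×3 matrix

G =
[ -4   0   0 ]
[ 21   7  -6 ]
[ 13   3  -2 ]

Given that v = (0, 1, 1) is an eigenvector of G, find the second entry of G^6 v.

First find the eigenvalue: Gv = (0, 1, 1) = 1·(0, 1, 1), so λ = 1.
Then G^6 v = λ^6·v = 1^6·(0, 1, 1) = 1·(0, 1, 1) = (0, 1, 1).

1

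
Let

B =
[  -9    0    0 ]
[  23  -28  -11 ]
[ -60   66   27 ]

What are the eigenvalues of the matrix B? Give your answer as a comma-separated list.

Set up det(rI - B) = 0.
Expanding the 3×3 determinant: p(r) = r^3 + 10r^2 - 21r - 270.
Rational-root test: r = 5 gives p(5) = 0.
Factor out (r - 5): p(r) = (r - 5)·(r^2 + 15r + 54).
The quadratic factors as (r + 9)·(r + 6).
Eigenvalues: -9, -6, 5.

-9, -6, 5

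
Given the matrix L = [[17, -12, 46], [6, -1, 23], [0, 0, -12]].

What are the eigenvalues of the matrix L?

-12, 5, 11

Set up det(rI - L) = 0.
Expanding the 3×3 determinant: p(r) = r^3 - 4r^2 - 137r + 660.
Rational-root test: r = 5 gives p(5) = 0.
Factor out (r - 5): p(r) = (r - 5)·(r^2 + r - 132).
The quadratic factors as (r + 12)·(r - 11).
Eigenvalues: -12, 5, 11.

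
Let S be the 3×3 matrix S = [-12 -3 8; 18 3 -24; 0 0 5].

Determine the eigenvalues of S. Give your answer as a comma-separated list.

Set up det(sI - S) = 0.
Expanding the 3×3 determinant: p(s) = s^3 + 4s^2 - 27s - 90.
Rational-root test: s = -3 gives p(-3) = 0.
Dividing by (s + 3) leaves s^2 + s - 30.
The quadratic factors as (s + 6)·(s - 5).
Eigenvalues: -6, -3, 5.

-6, -3, 5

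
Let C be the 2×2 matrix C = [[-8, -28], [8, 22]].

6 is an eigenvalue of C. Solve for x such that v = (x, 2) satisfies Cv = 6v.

We need (C - 6I)v = 0.
C - 6I = [[-14, -28], [8, 16]].
Row 1: (-14)·x + (-28)·2 = 0
Row 2: (8)·x + (16)·2 = 0
Solving gives x = -4.
Check: C·(-4, 2) = (-24, 12) = 6·(-4, 2).

-4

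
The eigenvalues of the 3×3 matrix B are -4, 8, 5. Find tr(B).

trace(B) is the sum of the eigenvalues: (-4) + (8) + (5) = 9.

9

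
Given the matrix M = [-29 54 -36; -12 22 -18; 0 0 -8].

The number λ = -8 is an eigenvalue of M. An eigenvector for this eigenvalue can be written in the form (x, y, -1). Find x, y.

-6, -3

We need (M + 8I)v = 0.
M + 8I = [[-21, 54, -36], [-12, 30, -18], [0, 0, 0]].
Row 1: (-21)·x + (54)·y + (-36)·-1 = 0
Row 2: (-12)·x + (30)·y + (-18)·-1 = 0
Row 3: (0)·x + (0)·y + (0)·-1 = 0
Solving gives x = -6, y = -3.
Check: M·(-6, -3, -1) = (48, 24, 8) = -8·(-6, -3, -1).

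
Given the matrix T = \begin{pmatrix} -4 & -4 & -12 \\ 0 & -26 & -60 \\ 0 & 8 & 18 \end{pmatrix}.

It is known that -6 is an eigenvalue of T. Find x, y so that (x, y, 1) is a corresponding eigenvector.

We need (T + 6I)v = 0.
T + 6I = [[2, -4, -12], [0, -20, -60], [0, 8, 24]].
Row 1: (2)·x + (-4)·y + (-12)·1 = 0
Row 2: (0)·x + (-20)·y + (-60)·1 = 0
Row 3: (0)·x + (8)·y + (24)·1 = 0
Solving gives x = 0, y = -3.
Check: T·(0, -3, 1) = (0, 18, -6) = -6·(0, -3, 1).

0, -3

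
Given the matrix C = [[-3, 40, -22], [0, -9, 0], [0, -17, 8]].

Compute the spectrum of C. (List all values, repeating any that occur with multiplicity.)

-9, -3, 8

The characteristic polynomial is p(μ) = det(μI - C).
Expanding the 3×3 determinant: p(μ) = μ^3 + 4μ^2 - 69μ - 216.
Try μ = 8: p(8) = 0, so 8 is a root.
Dividing by (μ - 8) leaves μ^2 + 12μ + 27.
The quadratic factors as (μ + 9)·(μ + 3).
Eigenvalues: -9, -3, 8.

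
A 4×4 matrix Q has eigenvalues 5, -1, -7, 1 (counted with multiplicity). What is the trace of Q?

-2

trace(Q) is the sum of the eigenvalues: (5) + (-1) + (-7) + (1) = -2.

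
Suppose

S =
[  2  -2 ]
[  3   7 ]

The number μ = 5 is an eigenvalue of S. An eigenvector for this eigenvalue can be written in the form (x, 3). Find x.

-2

We need (S - 5I)v = 0.
S - 5I = [[-3, -2], [3, 2]].
Row 1: (-3)·x + (-2)·3 = 0
Row 2: (3)·x + (2)·3 = 0
Solving gives x = -2.
Check: S·(-2, 3) = (-10, 15) = 5·(-2, 3).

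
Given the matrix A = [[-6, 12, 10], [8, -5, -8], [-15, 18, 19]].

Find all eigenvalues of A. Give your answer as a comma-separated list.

Compute the characteristic polynomial p(lambda) = det(lambda·I - A).
Cofactor expansion gives p(lambda) = lambda^3 - 8·lambda^2 + 19·lambda - 12.
Since p(3) = 0, lambda = 3 is a root.
Factor out (lambda - 3): p(lambda) = (lambda - 3)·(lambda^2 - 5·lambda + 4).
The quadratic factors as (lambda - 1)·(lambda - 4).
Eigenvalues: 1, 3, 4.

1, 3, 4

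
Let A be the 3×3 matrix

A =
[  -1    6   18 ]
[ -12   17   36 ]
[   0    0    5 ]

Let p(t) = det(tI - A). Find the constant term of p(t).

p(t) = t^3 - 21t^2 + 135t - 275.
The constant term is -275.

-275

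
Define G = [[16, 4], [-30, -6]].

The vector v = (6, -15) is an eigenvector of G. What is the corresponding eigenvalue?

Compute Gv: G·(6, -15) = (36, -90).
Since Gv = λv, compare component 1: 36 = λ·6, so λ = 6.

6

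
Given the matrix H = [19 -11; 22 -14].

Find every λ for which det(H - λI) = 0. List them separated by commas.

-3, 8

det(H - λI) = (19 - λ)(-14 - λ) - (-11)·(22) = λ^2 - 5λ - 24.
This factors as (λ + 3)·(λ - 8) = 0.
Eigenvalues: -3, 8.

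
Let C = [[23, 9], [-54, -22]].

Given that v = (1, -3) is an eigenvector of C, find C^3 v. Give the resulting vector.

First find the eigenvalue: Cv = (-4, 12) = -4·(1, -3), so λ = -4.
Then C^3 v = λ^3·v = (-4)^3·(1, -3) = -64·(1, -3) = (-64, 192).

(-64, 192)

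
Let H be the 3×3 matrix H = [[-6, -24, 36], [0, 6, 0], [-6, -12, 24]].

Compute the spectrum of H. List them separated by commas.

The characteristic polynomial is p(λ) = det(λI - H).
Cofactor expansion gives p(λ) = λ^3 - 24λ^2 + 180λ - 432.
Since p(6) = 0, λ = 6 is a root.
Dividing by (λ - 6) leaves λ^2 - 18λ + 72.
The quadratic factors as (λ - 6)·(λ - 12).
Eigenvalues: 6, 6, 12.

6, 6, 12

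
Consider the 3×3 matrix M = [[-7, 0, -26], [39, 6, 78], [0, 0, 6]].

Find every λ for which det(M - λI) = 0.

The characteristic polynomial is p(lambda) = det(lambda·I - M).
Cofactor expansion gives p(lambda) = lambda^3 - 5·lambda^2 - 48·lambda + 252.
Since p(6) = 0, lambda = 6 is a root.
Factor out (lambda - 6): p(lambda) = (lambda - 6)·(lambda^2 + lambda - 42).
The quadratic factors as (lambda + 7)·(lambda - 6).
Eigenvalues: -7, 6, 6.

-7, 6, 6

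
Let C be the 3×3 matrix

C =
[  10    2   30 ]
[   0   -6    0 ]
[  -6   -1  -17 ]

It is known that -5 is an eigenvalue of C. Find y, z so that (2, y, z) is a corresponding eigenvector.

0, -1

We need (C + 5I)v = 0.
C + 5I = [[15, 2, 30], [0, -1, 0], [-6, -1, -12]].
Row 1: (15)·2 + (2)·y + (30)·z = 0
Row 2: (0)·2 + (-1)·y + (0)·z = 0
Row 3: (-6)·2 + (-1)·y + (-12)·z = 0
Solving gives y = 0, z = -1.
Check: C·(2, 0, -1) = (-10, 0, 5) = -5·(2, 0, -1).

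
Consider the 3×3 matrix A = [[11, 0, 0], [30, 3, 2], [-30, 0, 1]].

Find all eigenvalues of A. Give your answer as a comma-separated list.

Compute the characteristic polynomial p(lambda) = det(lambda·I - A).
Expanding along the first row, p(lambda) = lambda^3 - 15·lambda^2 + 47·lambda - 33.
Try lambda = 3: p(3) = 0, so 3 is a root.
Dividing by (lambda - 3) leaves lambda^2 - 12·lambda + 11.
The quadratic factors as (lambda - 1)·(lambda - 11).
Eigenvalues: 1, 3, 11.

1, 3, 11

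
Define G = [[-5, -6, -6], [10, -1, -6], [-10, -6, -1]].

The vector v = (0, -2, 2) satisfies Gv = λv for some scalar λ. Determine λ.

5

Compute Gv: G·(0, -2, 2) = (0, -10, 10).
Since Gv = λv, compare component 2: -10 = λ·-2, so λ = 5.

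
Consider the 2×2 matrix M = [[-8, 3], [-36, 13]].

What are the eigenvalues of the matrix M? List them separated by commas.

det(M - lambda·I) = (-8 - lambda)(13 - lambda) - (3)·(-36) = lambda^2 - 5·lambda + 4.
This factors as (lambda - 1)·(lambda - 4) = 0.
Eigenvalues: 1, 4.

1, 4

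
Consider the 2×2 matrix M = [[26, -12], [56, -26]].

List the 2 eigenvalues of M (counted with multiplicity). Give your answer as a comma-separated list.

-2, 2

det(M - λI) = (26 - λ)(-26 - λ) - (-12)·(56) = λ^2 - 4.
This factors as (λ + 2)·(λ - 2) = 0.
Eigenvalues: -2, 2.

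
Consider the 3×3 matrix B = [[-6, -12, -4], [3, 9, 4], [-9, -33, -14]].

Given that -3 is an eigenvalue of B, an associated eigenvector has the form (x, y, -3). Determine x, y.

We need (B + 3I)v = 0.
B + 3I = [[-3, -12, -4], [3, 12, 4], [-9, -33, -11]].
Row 1: (-3)·x + (-12)·y + (-4)·-3 = 0
Row 2: (3)·x + (12)·y + (4)·-3 = 0
Row 3: (-9)·x + (-33)·y + (-11)·-3 = 0
Solving gives x = 0, y = 1.
Check: B·(0, 1, -3) = (0, -3, 9) = -3·(0, 1, -3).

0, 1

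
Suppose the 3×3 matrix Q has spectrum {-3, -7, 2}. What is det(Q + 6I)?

-24

If Q has eigenvalues -3, -7, 2, then Q + 6I has eigenvalues 3, -1, 8.
det(Q + 6I) = (3) · (-1) · (8) = -24.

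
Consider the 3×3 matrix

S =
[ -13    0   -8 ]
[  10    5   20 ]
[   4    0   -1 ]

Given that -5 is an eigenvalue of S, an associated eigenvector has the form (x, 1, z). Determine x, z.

1, -1

We need (S + 5I)v = 0.
S + 5I = [[-8, 0, -8], [10, 10, 20], [4, 0, 4]].
Row 1: (-8)·x + (0)·1 + (-8)·z = 0
Row 2: (10)·x + (10)·1 + (20)·z = 0
Row 3: (4)·x + (0)·1 + (4)·z = 0
Solving gives x = 1, z = -1.
Check: S·(1, 1, -1) = (-5, -5, 5) = -5·(1, 1, -1).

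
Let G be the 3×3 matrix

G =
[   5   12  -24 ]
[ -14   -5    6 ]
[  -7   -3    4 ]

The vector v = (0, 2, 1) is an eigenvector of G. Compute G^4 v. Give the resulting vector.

First find the eigenvalue: Gv = (0, -4, -2) = -2·(0, 2, 1), so λ = -2.
Then G^4 v = λ^4·v = (-2)^4·(0, 2, 1) = 16·(0, 2, 1) = (0, 32, 16).

(0, 32, 16)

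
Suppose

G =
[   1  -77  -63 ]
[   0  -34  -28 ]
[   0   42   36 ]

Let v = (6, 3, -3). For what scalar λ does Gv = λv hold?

-6

Compute Gv: G·(6, 3, -3) = (-36, -18, 18).
Since Gv = λv, compare component 1: -36 = λ·6, so λ = -6.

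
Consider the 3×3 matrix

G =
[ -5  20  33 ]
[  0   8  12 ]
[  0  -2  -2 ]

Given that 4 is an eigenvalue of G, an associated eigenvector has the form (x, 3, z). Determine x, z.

We need (G - 4I)v = 0.
G - 4I = [[-9, 20, 33], [0, 4, 12], [0, -2, -6]].
Row 1: (-9)·x + (20)·3 + (33)·z = 0
Row 2: (0)·x + (4)·3 + (12)·z = 0
Row 3: (0)·x + (-2)·3 + (-6)·z = 0
Solving gives x = 3, z = -1.
Check: G·(3, 3, -1) = (12, 12, -4) = 4·(3, 3, -1).

3, -1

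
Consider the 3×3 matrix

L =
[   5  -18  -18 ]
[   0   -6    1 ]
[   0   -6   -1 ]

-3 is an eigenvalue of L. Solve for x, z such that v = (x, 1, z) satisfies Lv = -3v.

9, 3

We need (L + 3I)v = 0.
L + 3I = [[8, -18, -18], [0, -3, 1], [0, -6, 2]].
Row 1: (8)·x + (-18)·1 + (-18)·z = 0
Row 2: (0)·x + (-3)·1 + (1)·z = 0
Row 3: (0)·x + (-6)·1 + (2)·z = 0
Solving gives x = 9, z = 3.
Check: L·(9, 1, 3) = (-27, -3, -9) = -3·(9, 1, 3).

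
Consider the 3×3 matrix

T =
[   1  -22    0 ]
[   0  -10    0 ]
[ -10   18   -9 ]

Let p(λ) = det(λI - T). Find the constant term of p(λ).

-90

p(λ) = λ^3 + 18λ^2 + 71λ - 90.
The constant term is -90.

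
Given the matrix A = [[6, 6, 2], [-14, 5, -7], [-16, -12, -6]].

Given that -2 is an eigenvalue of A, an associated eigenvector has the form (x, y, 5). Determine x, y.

-2, 1

We need (A + 2I)v = 0.
A + 2I = [[8, 6, 2], [-14, 7, -7], [-16, -12, -4]].
Row 1: (8)·x + (6)·y + (2)·5 = 0
Row 2: (-14)·x + (7)·y + (-7)·5 = 0
Row 3: (-16)·x + (-12)·y + (-4)·5 = 0
Solving gives x = -2, y = 1.
Check: A·(-2, 1, 5) = (4, -2, -10) = -2·(-2, 1, 5).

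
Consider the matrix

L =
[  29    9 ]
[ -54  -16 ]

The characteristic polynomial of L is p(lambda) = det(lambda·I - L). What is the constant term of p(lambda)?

p(lambda) = lambda^2 - 13·lambda + 22.
The constant term is 22.

22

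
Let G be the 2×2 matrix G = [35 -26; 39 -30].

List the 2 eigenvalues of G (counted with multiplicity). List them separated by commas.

det(G - rI) = (35 - r)(-30 - r) - (-26)·(39) = r^2 - 5r - 36.
This factors as (r + 4)·(r - 9) = 0.
Eigenvalues: -4, 9.

-4, 9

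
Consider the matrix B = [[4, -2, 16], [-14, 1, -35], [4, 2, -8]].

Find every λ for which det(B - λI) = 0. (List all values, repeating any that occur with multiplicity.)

-6, -5, 8

Set up det(μI - B) = 0.
Expanding along the first row, p(μ) = μ^3 + 3μ^2 - 58μ - 240.
Rational-root test: μ = -5 gives p(-5) = 0.
Dividing by (μ + 5) leaves μ^2 - 2μ - 48.
The quadratic factors as (μ + 6)·(μ - 8).
Eigenvalues: -6, -5, 8.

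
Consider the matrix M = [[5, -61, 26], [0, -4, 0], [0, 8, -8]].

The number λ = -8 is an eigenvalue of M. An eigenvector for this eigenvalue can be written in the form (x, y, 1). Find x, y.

We need (M + 8I)v = 0.
M + 8I = [[13, -61, 26], [0, 4, 0], [0, 8, 0]].
Row 1: (13)·x + (-61)·y + (26)·1 = 0
Row 2: (0)·x + (4)·y + (0)·1 = 0
Row 3: (0)·x + (8)·y + (0)·1 = 0
Solving gives x = -2, y = 0.
Check: M·(-2, 0, 1) = (16, 0, -8) = -8·(-2, 0, 1).

-2, 0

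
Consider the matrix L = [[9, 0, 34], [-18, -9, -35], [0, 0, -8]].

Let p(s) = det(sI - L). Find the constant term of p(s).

-648

p(s) = s^3 + 8s^2 - 81s - 648.
The constant term is -648.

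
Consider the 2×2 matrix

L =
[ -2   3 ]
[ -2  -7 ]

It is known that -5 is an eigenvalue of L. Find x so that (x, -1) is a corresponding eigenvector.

1

We need (L + 5I)v = 0.
L + 5I = [[3, 3], [-2, -2]].
Row 1: (3)·x + (3)·-1 = 0
Row 2: (-2)·x + (-2)·-1 = 0
Solving gives x = 1.
Check: L·(1, -1) = (-5, 5) = -5·(1, -1).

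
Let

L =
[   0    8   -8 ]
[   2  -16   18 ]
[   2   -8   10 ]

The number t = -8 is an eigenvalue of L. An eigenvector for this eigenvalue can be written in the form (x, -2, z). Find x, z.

We need (L + 8I)v = 0.
L + 8I = [[8, 8, -8], [2, -8, 18], [2, -8, 18]].
Row 1: (8)·x + (8)·-2 + (-8)·z = 0
Row 2: (2)·x + (-8)·-2 + (18)·z = 0
Row 3: (2)·x + (-8)·-2 + (18)·z = 0
Solving gives x = 1, z = -1.
Check: L·(1, -2, -1) = (-8, 16, 8) = -8·(1, -2, -1).

1, -1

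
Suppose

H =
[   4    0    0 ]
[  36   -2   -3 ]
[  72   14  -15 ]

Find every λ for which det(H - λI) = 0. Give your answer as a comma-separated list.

-9, -8, 4

Compute the characteristic polynomial p(t) = det(tI - H).
Expanding the 3×3 determinant: p(t) = t^3 + 13t^2 + 4t - 288.
Since p(4) = 0, t = 4 is a root.
Dividing by (t - 4) leaves t^2 + 17t + 72.
The quadratic factors as (t + 9)·(t + 8).
Eigenvalues: -9, -8, 4.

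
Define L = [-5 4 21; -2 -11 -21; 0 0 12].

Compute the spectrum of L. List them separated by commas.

-9, -7, 12

Compute the characteristic polynomial p(λ) = det(λI - L).
Cofactor expansion gives p(λ) = λ^3 + 4λ^2 - 129λ - 756.
Rational-root test: λ = -9 gives p(-9) = 0.
Dividing by (λ + 9) leaves λ^2 - 5λ - 84.
The quadratic factors as (λ + 7)·(λ - 12).
Eigenvalues: -9, -7, 12.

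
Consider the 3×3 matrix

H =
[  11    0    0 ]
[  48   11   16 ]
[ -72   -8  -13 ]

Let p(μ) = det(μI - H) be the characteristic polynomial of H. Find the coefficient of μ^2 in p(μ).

The coefficient of μ^2 of det(μI - H) is −trace(H).
trace(H) = (11) + (11) + (-13) = 9, so the coefficient is -9.

-9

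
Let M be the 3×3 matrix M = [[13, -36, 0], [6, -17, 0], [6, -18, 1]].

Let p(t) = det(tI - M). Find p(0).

p(0) = det(0·I − M) = det(−M) = (−1)^3·det(M).
det(M) = -5, so p(0) = 5.

5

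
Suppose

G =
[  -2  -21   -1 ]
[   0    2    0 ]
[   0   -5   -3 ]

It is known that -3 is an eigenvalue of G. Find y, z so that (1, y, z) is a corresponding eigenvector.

We need (G + 3I)v = 0.
G + 3I = [[1, -21, -1], [0, 5, 0], [0, -5, 0]].
Row 1: (1)·1 + (-21)·y + (-1)·z = 0
Row 2: (0)·1 + (5)·y + (0)·z = 0
Row 3: (0)·1 + (-5)·y + (0)·z = 0
Solving gives y = 0, z = 1.
Check: G·(1, 0, 1) = (-3, 0, -3) = -3·(1, 0, 1).

0, 1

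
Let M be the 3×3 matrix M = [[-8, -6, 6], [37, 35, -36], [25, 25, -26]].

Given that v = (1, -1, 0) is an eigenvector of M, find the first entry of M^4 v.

First find the eigenvalue: Mv = (-2, 2, 0) = -2·(1, -1, 0), so λ = -2.
Then M^4 v = λ^4·v = (-2)^4·(1, -1, 0) = 16·(1, -1, 0) = (16, -16, 0).

16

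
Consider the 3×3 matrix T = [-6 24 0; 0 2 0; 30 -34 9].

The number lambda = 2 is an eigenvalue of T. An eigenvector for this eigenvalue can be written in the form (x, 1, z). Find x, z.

3, -8

We need (T - 2I)v = 0.
T - 2I = [[-8, 24, 0], [0, 0, 0], [30, -34, 7]].
Row 1: (-8)·x + (24)·1 + (0)·z = 0
Row 2: (0)·x + (0)·1 + (0)·z = 0
Row 3: (30)·x + (-34)·1 + (7)·z = 0
Solving gives x = 3, z = -8.
Check: T·(3, 1, -8) = (6, 2, -16) = 2·(3, 1, -8).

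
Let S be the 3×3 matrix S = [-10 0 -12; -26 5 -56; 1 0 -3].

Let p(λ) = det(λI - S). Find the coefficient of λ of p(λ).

p(λ) = λ^3 + 8λ^2 - 23λ - 210.
The coefficient of λ is -23.

-23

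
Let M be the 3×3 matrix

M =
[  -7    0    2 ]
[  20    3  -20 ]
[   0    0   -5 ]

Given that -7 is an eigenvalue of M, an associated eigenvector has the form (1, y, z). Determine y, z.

-2, 0

We need (M + 7I)v = 0.
M + 7I = [[0, 0, 2], [20, 10, -20], [0, 0, 2]].
Row 1: (0)·1 + (0)·y + (2)·z = 0
Row 2: (20)·1 + (10)·y + (-20)·z = 0
Row 3: (0)·1 + (0)·y + (2)·z = 0
Solving gives y = -2, z = 0.
Check: M·(1, -2, 0) = (-7, 14, 0) = -7·(1, -2, 0).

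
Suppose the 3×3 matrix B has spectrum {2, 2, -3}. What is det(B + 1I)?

-18

If B has eigenvalues 2, 2, -3, then B + 1I has eigenvalues 3, 3, -2.
det(B + 1I) = (3) · (3) · (-2) = -18.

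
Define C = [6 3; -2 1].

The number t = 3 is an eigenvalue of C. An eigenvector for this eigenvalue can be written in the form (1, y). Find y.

-1

We need (C - 3I)v = 0.
C - 3I = [[3, 3], [-2, -2]].
Row 1: (3)·1 + (3)·y = 0
Row 2: (-2)·1 + (-2)·y = 0
Solving gives y = -1.
Check: C·(1, -1) = (3, -3) = 3·(1, -1).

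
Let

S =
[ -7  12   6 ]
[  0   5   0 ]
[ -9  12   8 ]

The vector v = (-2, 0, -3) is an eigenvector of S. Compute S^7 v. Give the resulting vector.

First find the eigenvalue: Sv = (-4, 0, -6) = 2·(-2, 0, -3), so λ = 2.
Then S^7 v = λ^7·v = 2^7·(-2, 0, -3) = 128·(-2, 0, -3) = (-256, 0, -384).

(-256, 0, -384)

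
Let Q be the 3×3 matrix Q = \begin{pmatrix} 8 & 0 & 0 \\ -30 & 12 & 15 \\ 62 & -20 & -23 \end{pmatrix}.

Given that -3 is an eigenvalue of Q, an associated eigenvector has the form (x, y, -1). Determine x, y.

0, 1

We need (Q + 3I)v = 0.
Q + 3I = [[11, 0, 0], [-30, 15, 15], [62, -20, -20]].
Row 1: (11)·x + (0)·y + (0)·-1 = 0
Row 2: (-30)·x + (15)·y + (15)·-1 = 0
Row 3: (62)·x + (-20)·y + (-20)·-1 = 0
Solving gives x = 0, y = 1.
Check: Q·(0, 1, -1) = (0, -3, 3) = -3·(0, 1, -1).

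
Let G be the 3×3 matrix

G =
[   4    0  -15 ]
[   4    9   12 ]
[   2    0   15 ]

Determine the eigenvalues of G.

9, 9, 10

Set up det(sI - G) = 0.
Expanding the 3×3 determinant: p(s) = s^3 - 28s^2 + 261s - 810.
Rational-root test: s = 9 gives p(9) = 0.
Factor out (s - 9): p(s) = (s - 9)·(s^2 - 19s + 90).
The quadratic factors as (s - 9)·(s - 10).
Eigenvalues: 9, 9, 10.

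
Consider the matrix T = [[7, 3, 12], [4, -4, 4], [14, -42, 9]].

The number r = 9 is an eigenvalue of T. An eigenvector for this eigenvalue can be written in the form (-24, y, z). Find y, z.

We need (T - 9I)v = 0.
T - 9I = [[-2, 3, 12], [4, -13, 4], [14, -42, 0]].
Row 1: (-2)·-24 + (3)·y + (12)·z = 0
Row 2: (4)·-24 + (-13)·y + (4)·z = 0
Row 3: (14)·-24 + (-42)·y + (0)·z = 0
Solving gives y = -8, z = -2.
Check: T·(-24, -8, -2) = (-216, -72, -18) = 9·(-24, -8, -2).

-8, -2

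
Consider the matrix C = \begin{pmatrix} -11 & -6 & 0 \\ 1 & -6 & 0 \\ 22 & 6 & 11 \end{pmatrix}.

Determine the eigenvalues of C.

-9, -8, 11

The characteristic polynomial is p(r) = det(rI - C).
Expanding along the first row, p(r) = r^3 + 6r^2 - 115r - 792.
Since p(-8) = 0, r = -8 is a root.
Dividing by (r + 8) leaves r^2 - 2r - 99.
The quadratic factors as (r + 9)·(r - 11).
Eigenvalues: -9, -8, 11.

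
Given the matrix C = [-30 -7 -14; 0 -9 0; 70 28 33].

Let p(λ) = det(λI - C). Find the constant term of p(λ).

p(λ) = λ^3 + 6λ^2 - 37λ - 90.
The constant term is -90.

-90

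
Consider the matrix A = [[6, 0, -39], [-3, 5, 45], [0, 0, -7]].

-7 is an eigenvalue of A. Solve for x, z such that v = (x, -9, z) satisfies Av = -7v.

We need (A + 7I)v = 0.
A + 7I = [[13, 0, -39], [-3, 12, 45], [0, 0, 0]].
Row 1: (13)·x + (0)·-9 + (-39)·z = 0
Row 2: (-3)·x + (12)·-9 + (45)·z = 0
Row 3: (0)·x + (0)·-9 + (0)·z = 0
Solving gives x = 9, z = 3.
Check: A·(9, -9, 3) = (-63, 63, -21) = -7·(9, -9, 3).

9, 3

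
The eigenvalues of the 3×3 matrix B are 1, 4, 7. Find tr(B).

trace(B) is the sum of the eigenvalues: (1) + (4) + (7) = 12.

12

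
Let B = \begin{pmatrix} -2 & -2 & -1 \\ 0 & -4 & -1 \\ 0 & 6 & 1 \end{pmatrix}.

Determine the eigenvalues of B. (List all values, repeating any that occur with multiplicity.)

Set up det(rI - B) = 0.
Cofactor expansion gives p(r) = r^3 + 5r^2 + 8r + 4.
Rational-root test: r = -2 gives p(-2) = 0.
Dividing by (r + 2) leaves r^2 + 3r + 2.
The quadratic factors as (r + 2)·(r + 1).
Eigenvalues: -2, -2, -1.

-2, -2, -1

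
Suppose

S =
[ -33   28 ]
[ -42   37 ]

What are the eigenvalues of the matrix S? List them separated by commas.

det(S - rI) = (-33 - r)(37 - r) - (28)·(-42) = r^2 - 4r - 45.
This factors as (r + 5)·(r - 9) = 0.
Eigenvalues: -5, 9.

-5, 9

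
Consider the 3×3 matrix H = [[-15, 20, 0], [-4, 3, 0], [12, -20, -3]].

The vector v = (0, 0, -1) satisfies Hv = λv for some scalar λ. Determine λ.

-3

Compute Hv: H·(0, 0, -1) = (0, 0, 3).
Since Hv = λv, compare component 3: 3 = λ·-1, so λ = -3.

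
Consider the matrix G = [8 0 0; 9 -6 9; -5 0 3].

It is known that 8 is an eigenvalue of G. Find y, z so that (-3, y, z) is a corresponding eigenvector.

We need (G - 8I)v = 0.
G - 8I = [[0, 0, 0], [9, -14, 9], [-5, 0, -5]].
Row 1: (0)·-3 + (0)·y + (0)·z = 0
Row 2: (9)·-3 + (-14)·y + (9)·z = 0
Row 3: (-5)·-3 + (0)·y + (-5)·z = 0
Solving gives y = 0, z = 3.
Check: G·(-3, 0, 3) = (-24, 0, 24) = 8·(-3, 0, 3).

0, 3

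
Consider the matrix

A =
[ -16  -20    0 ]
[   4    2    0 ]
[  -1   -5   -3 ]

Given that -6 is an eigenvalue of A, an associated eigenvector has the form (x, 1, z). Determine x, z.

-2, 1

We need (A + 6I)v = 0.
A + 6I = [[-10, -20, 0], [4, 8, 0], [-1, -5, 3]].
Row 1: (-10)·x + (-20)·1 + (0)·z = 0
Row 2: (4)·x + (8)·1 + (0)·z = 0
Row 3: (-1)·x + (-5)·1 + (3)·z = 0
Solving gives x = -2, z = 1.
Check: A·(-2, 1, 1) = (12, -6, -6) = -6·(-2, 1, 1).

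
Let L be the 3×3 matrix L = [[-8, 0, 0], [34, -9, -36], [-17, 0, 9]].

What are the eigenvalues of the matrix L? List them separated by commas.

-9, -8, 9

The characteristic polynomial is p(lambda) = det(lambda·I - L).
Expanding along the first row, p(lambda) = lambda^3 + 8·lambda^2 - 81·lambda - 648.
Since p(-8) = 0, lambda = -8 is a root.
Factor out (lambda + 8): p(lambda) = (lambda + 8)·(lambda^2 - 81).
The quadratic factors as (lambda + 9)·(lambda - 9).
Eigenvalues: -9, -8, 9.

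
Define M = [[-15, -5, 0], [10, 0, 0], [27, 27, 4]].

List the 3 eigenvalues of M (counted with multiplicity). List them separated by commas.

Compute the characteristic polynomial p(μ) = det(μI - M).
Expanding the 3×3 determinant: p(μ) = μ^3 + 11μ^2 - 10μ - 200.
Rational-root test: μ = -10 gives p(-10) = 0.
Dividing by (μ + 10) leaves μ^2 + μ - 20.
The quadratic factors as (μ + 5)·(μ - 4).
Eigenvalues: -10, -5, 4.

-10, -5, 4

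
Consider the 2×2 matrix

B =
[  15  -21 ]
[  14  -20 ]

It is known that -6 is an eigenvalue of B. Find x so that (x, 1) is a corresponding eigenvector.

We need (B + 6I)v = 0.
B + 6I = [[21, -21], [14, -14]].
Row 1: (21)·x + (-21)·1 = 0
Row 2: (14)·x + (-14)·1 = 0
Solving gives x = 1.
Check: B·(1, 1) = (-6, -6) = -6·(1, 1).

1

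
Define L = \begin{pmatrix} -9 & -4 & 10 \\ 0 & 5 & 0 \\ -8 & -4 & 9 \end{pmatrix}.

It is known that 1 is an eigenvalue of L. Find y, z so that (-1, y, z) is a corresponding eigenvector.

0, -1

We need (L - 1I)v = 0.
L - 1I = [[-10, -4, 10], [0, 4, 0], [-8, -4, 8]].
Row 1: (-10)·-1 + (-4)·y + (10)·z = 0
Row 2: (0)·-1 + (4)·y + (0)·z = 0
Row 3: (-8)·-1 + (-4)·y + (8)·z = 0
Solving gives y = 0, z = -1.
Check: L·(-1, 0, -1) = (-1, 0, -1) = 1·(-1, 0, -1).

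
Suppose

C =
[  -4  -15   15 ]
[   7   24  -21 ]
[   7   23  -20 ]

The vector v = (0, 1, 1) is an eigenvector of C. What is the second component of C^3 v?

27

First find the eigenvalue: Cv = (0, 3, 3) = 3·(0, 1, 1), so λ = 3.
Then C^3 v = λ^3·v = 3^3·(0, 1, 1) = 27·(0, 1, 1) = (0, 27, 27).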